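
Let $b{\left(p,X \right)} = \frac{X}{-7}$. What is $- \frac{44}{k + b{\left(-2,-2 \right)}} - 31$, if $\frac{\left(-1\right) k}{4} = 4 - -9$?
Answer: $- \frac{5457}{181} \approx -30.149$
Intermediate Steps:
$b{\left(p,X \right)} = - \frac{X}{7}$ ($b{\left(p,X \right)} = X \left(- \frac{1}{7}\right) = - \frac{X}{7}$)
$k = -52$ ($k = - 4 \left(4 - -9\right) = - 4 \left(4 + 9\right) = \left(-4\right) 13 = -52$)
$- \frac{44}{k + b{\left(-2,-2 \right)}} - 31 = - \frac{44}{-52 - - \frac{2}{7}} - 31 = - \frac{44}{-52 + \frac{2}{7}} - 31 = - \frac{44}{- \frac{362}{7}} - 31 = \left(-44\right) \left(- \frac{7}{362}\right) - 31 = \frac{154}{181} - 31 = - \frac{5457}{181}$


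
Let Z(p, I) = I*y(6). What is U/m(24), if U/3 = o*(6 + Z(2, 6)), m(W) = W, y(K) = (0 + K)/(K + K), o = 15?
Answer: 135/8 ≈ 16.875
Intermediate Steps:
y(K) = ½ (y(K) = K/((2*K)) = K*(1/(2*K)) = ½)
Z(p, I) = I/2 (Z(p, I) = I*(½) = I/2)
U = 405 (U = 3*(15*(6 + (½)*6)) = 3*(15*(6 + 3)) = 3*(15*9) = 3*135 = 405)
U/m(24) = 405/24 = 405*(1/24) = 135/8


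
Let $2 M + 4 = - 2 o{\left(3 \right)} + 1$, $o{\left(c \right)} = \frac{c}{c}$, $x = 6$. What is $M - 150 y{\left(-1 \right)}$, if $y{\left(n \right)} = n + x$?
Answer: $- \frac{1505}{2} \approx -752.5$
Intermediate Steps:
$o{\left(c \right)} = 1$
$y{\left(n \right)} = 6 + n$ ($y{\left(n \right)} = n + 6 = 6 + n$)
$M = - \frac{5}{2}$ ($M = -2 + \frac{\left(-2\right) 1 + 1}{2} = -2 + \frac{-2 + 1}{2} = -2 + \frac{1}{2} \left(-1\right) = -2 - \frac{1}{2} = - \frac{5}{2} \approx -2.5$)
$M - 150 y{\left(-1 \right)} = - \frac{5}{2} - 150 \left(6 - 1\right) = - \frac{5}{2} - 750 = - \frac{1505}{2}$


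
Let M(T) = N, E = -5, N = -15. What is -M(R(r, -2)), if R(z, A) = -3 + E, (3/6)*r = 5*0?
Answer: 15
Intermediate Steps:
r = 0 (r = 2*(5*0) = 2*0 = 0)
R(z, A) = -8 (R(z, A) = -3 - 5 = -8)
M(T) = -15
-M(R(r, -2)) = -1*(-15) = 15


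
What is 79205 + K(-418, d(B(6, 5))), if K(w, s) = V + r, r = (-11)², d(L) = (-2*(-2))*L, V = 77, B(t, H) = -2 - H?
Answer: 79403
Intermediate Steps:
d(L) = 4*L
r = 121
K(w, s) = 198 (K(w, s) = 77 + 121 = 198)
79205 + K(-418, d(B(6, 5))) = 79205 + 198 = 79403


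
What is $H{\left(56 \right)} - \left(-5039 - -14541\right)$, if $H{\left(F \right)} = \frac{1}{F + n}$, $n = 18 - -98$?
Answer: $- \frac{1634343}{172} \approx -9502.0$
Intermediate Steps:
$n = 116$ ($n = 18 + 98 = 116$)
$H{\left(F \right)} = \frac{1}{116 + F}$ ($H{\left(F \right)} = \frac{1}{F + 116} = \frac{1}{116 + F}$)
$H{\left(56 \right)} - \left(-5039 - -14541\right) = \frac{1}{116 + 56} - \left(-5039 - -14541\right) = \frac{1}{172} - \left(-5039 + 14541\right) = \frac{1}{172} - 9502 = - \frac{1634343}{172}$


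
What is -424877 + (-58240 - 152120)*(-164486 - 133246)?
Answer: 62630478643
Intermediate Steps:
-424877 + (-58240 - 152120)*(-164486 - 133246) = -424877 - 210360*(-297732) = -424877 + 62630903520 = 62630478643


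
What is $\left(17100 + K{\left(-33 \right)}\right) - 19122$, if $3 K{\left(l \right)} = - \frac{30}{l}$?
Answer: $- \frac{66716}{33} \approx -2021.7$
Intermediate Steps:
$K{\left(l \right)} = - \frac{10}{l}$ ($K{\left(l \right)} = \frac{\left(-30\right) \frac{1}{l}}{3} = - \frac{10}{l}$)
$\left(17100 + K{\left(-33 \right)}\right) - 19122 = \left(17100 - \frac{10}{-33}\right) - 19122 = \left(17100 - - \frac{10}{33}\right) - 19122 = \left(17100 + \frac{10}{33}\right) - 19122 = \frac{564310}{33} - 19122 = - \frac{66716}{33}$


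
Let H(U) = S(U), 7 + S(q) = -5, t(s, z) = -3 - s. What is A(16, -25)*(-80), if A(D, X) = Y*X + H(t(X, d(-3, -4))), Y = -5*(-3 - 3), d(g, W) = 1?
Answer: 60960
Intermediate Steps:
S(q) = -12 (S(q) = -7 - 5 = -12)
H(U) = -12
Y = 30 (Y = -5*(-6) = 30)
A(D, X) = -12 + 30*X (A(D, X) = 30*X - 12 = -12 + 30*X)
A(16, -25)*(-80) = (-12 + 30*(-25))*(-80) = (-12 - 750)*(-80) = -762*(-80) = 60960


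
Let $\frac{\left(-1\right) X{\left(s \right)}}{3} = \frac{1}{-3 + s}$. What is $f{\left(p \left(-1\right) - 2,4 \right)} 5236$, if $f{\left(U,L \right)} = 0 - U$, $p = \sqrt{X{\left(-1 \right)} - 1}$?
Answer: $10472 + 2618 i \approx 10472.0 + 2618.0 i$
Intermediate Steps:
$X{\left(s \right)} = - \frac{3}{-3 + s}$
$p = \frac{i}{2}$ ($p = \sqrt{- \frac{3}{-3 - 1} - 1} = \sqrt{- \frac{3}{-4} - 1} = \sqrt{\left(-3\right) \left(- \frac{1}{4}\right) - 1} = \sqrt{\frac{3}{4} - 1} = \sqrt{- \frac{1}{4}} = \frac{i}{2} \approx 0.5 i$)
$f{\left(U,L \right)} = - U$
$f{\left(p \left(-1\right) - 2,4 \right)} 5236 = - (\frac{i}{2} \left(-1\right) - 2) 5236 = - (- \frac{i}{2} - 2) 5236 = - (-2 - \frac{i}{2}) 5236 = \left(2 + \frac{i}{2}\right) 5236 = 10472 + 2618 i$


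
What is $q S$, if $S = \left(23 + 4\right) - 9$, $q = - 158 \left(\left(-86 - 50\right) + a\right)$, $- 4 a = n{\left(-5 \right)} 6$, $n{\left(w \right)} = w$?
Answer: $365454$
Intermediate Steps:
$a = \frac{15}{2}$ ($a = - \frac{\left(-5\right) 6}{4} = \left(- \frac{1}{4}\right) \left(-30\right) = \frac{15}{2} \approx 7.5$)
$q = 20303$ ($q = - 158 \left(\left(-86 - 50\right) + \frac{15}{2}\right) = - 158 \left(-136 + \frac{15}{2}\right) = \left(-158\right) \left(- \frac{257}{2}\right) = 20303$)
$S = 18$ ($S = 27 - 9 = 18$)
$q S = 20303 \cdot 18 = 365454$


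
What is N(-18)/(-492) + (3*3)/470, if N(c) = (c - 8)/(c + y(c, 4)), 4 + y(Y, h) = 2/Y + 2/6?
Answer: 63159/3776920 ≈ 0.016722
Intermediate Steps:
y(Y, h) = -11/3 + 2/Y (y(Y, h) = -4 + (2/Y + 2/6) = -4 + (2/Y + 2*(⅙)) = -4 + (2/Y + ⅓) = -4 + (⅓ + 2/Y) = -11/3 + 2/Y)
N(c) = (-8 + c)/(-11/3 + c + 2/c) (N(c) = (c - 8)/(c + (-11/3 + 2/c)) = (-8 + c)/(-11/3 + c + 2/c))
N(-18)/(-492) + (3*3)/470 = (3*(-18)*(-8 - 18)/(6 - 18*(-11 + 3*(-18))))/(-492) + (3*3)/470 = (3*(-18)*(-26)/(6 - 18*(-11 - 54)))*(-1/492) + 9*(1/470) = (3*(-18)*(-26)/(6 - 18*(-65)))*(-1/492) + 9/470 = (3*(-18)*(-26)/(6 + 1170))*(-1/492) + 9/470 = (3*(-18)*(-26)/1176)*(-1/492) + 9/470 = (3*(-18)*(1/1176)*(-26))*(-1/492) + 9/470 = (117/98)*(-1/492) + 9/470 = -39/16072 + 9/470 = 63159/3776920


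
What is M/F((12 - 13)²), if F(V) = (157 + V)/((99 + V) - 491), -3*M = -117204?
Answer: -7637794/79 ≈ -96681.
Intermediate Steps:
M = 39068 (M = -⅓*(-117204) = 39068)
F(V) = (157 + V)/(-392 + V)
M/F((12 - 13)²) = 39068/(((157 + (12 - 13)²)/(-392 + (12 - 13)²))) = 39068/(((157 + (-1)²)/(-392 + (-1)²))) = 39068/(((157 + 1)/(-392 + 1))) = 39068/((158/(-391))) = 39068/((-1/391*158)) = 39068/(-158/391) = 39068*(-391/158) = -7637794/79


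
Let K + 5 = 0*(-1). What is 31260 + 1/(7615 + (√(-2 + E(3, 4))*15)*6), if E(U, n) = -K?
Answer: 362390460623/11592785 - 18*√3/11592785 ≈ 31260.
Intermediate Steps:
K = -5 (K = -5 + 0*(-1) = -5 + 0 = -5)
E(U, n) = 5 (E(U, n) = -1*(-5) = 5)
31260 + 1/(7615 + (√(-2 + E(3, 4))*15)*6) = 31260 + 1/(7615 + (√(-2 + 5)*15)*6) = 31260 + 1/(7615 + (√3*15)*6) = 31260 + 1/(7615 + (15*√3)*6) = 31260 + 1/(7615 + 90*√3)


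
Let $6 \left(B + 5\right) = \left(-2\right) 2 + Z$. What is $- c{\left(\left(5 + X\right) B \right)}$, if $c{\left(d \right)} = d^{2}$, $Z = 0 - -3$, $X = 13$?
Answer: $-8649$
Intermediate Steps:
$Z = 3$ ($Z = 0 + 3 = 3$)
$B = - \frac{31}{6}$ ($B = -5 + \frac{\left(-2\right) 2 + 3}{6} = -5 + \frac{-4 + 3}{6} = -5 + \frac{1}{6} \left(-1\right) = -5 - \frac{1}{6} = - \frac{31}{6} \approx -5.1667$)
$- c{\left(\left(5 + X\right) B \right)} = - \left(\left(5 + 13\right) \left(- \frac{31}{6}\right)\right)^{2} = - \left(18 \left(- \frac{31}{6}\right)\right)^{2} = - \left(-93\right)^{2} = \left(-1\right) 8649 = -8649$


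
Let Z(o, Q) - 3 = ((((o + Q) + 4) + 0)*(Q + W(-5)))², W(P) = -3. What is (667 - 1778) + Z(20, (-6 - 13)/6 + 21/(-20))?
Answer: 249806508841/12960000 ≈ 19275.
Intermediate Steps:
Z(o, Q) = 3 + (-3 + Q)²*(4 + Q + o)² (Z(o, Q) = 3 + ((((o + Q) + 4) + 0)*(Q - 3))² = 3 + ((((Q + o) + 4) + 0)*(-3 + Q))² = 3 + (((4 + Q + o) + 0)*(-3 + Q))² = 3 + ((4 + Q + o)*(-3 + Q))² = 3 + ((-3 + Q)*(4 + Q + o))² = 3 + (-3 + Q)²*(4 + Q + o)²)
(667 - 1778) + Z(20, (-6 - 13)/6 + 21/(-20)) = (667 - 1778) + (3 + (-3 + ((-6 - 13)/6 + 21/(-20)))²*(4 + ((-6 - 13)/6 + 21/(-20)) + 20)²) = -1111 + (3 + (-3 + (-19*⅙ + 21*(-1/20)))²*(4 + (-19*⅙ + 21*(-1/20)) + 20)²) = -1111 + (3 + (-3 + (-19/6 - 21/20))²*(4 + (-19/6 - 21/20) + 20)²) = -1111 + (3 + (-3 - 253/60)²*(4 - 253/60 + 20)²) = -1111 + (3 + (-433/60)²*(1187/60)²) = -1111 + (3 + (187489/3600)*(1408969/3600)) = -1111 + (3 + 264166188841/12960000) = -1111 + 264205068841/12960000 = 249806508841/12960000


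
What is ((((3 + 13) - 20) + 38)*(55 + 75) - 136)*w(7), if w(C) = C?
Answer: 29988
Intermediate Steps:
((((3 + 13) - 20) + 38)*(55 + 75) - 136)*w(7) = ((((3 + 13) - 20) + 38)*(55 + 75) - 136)*7 = (((16 - 20) + 38)*130 - 136)*7 = ((-4 + 38)*130 - 136)*7 = (34*130 - 136)*7 = (4420 - 136)*7 = 4284*7 = 29988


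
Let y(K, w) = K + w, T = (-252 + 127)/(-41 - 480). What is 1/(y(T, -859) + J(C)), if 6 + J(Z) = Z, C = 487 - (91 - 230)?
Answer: -521/124394 ≈ -0.0041883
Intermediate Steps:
T = 125/521 (T = -125/(-521) = -125*(-1/521) = 125/521 ≈ 0.23992)
C = 626 (C = 487 - 1*(-139) = 487 + 139 = 626)
J(Z) = -6 + Z
1/(y(T, -859) + J(C)) = 1/((125/521 - 859) + (-6 + 626)) = 1/(-447414/521 + 620) = 1/(-124394/521) = -521/124394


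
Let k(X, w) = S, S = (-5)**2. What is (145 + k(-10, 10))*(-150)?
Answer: -25500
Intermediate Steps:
S = 25
k(X, w) = 25
(145 + k(-10, 10))*(-150) = (145 + 25)*(-150) = 170*(-150) = -25500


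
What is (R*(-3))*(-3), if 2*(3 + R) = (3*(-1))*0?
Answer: -27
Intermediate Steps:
R = -3 (R = -3 + ((3*(-1))*0)/2 = -3 + (-3*0)/2 = -3 + (1/2)*0 = -3 + 0 = -3)
(R*(-3))*(-3) = -3*(-3)*(-3) = 9*(-3) = -27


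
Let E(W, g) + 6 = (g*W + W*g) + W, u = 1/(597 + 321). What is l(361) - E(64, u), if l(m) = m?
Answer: 139013/459 ≈ 302.86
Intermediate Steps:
u = 1/918 ≈ 0.0010893
E(W, g) = -6 + W + 2*W*g (E(W, g) = -6 + ((g*W + W*g) + W) = -6 + ((W*g + W*g) + W) = -6 + (2*W*g + W) = -6 + (W + 2*W*g) = -6 + W + 2*W*g)
l(361) - E(64, u) = 361 - (-6 + 64 + 2*64*(1/918)) = 361 - (-6 + 64 + 64/459) = 361 - 1*26686/459 = 361 - 26686/459 = 139013/459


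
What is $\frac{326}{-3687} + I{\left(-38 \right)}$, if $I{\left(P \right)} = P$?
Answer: $- \frac{140432}{3687} \approx -38.088$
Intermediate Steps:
$\frac{326}{-3687} + I{\left(-38 \right)} = \frac{326}{-3687} - 38 = 326 \left(- \frac{1}{3687}\right) - 38 = - \frac{326}{3687} - 38 = - \frac{140432}{3687}$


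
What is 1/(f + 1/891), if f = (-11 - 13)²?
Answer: 891/513217 ≈ 0.0017361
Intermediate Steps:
f = 576 (f = (-24)² = 576)
1/(f + 1/891) = 1/(576 + 1/891) = 1/(513217/891) = 891/513217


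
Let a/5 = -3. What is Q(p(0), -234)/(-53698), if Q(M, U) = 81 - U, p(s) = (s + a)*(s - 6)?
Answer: -315/53698 ≈ -0.0058661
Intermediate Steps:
a = -15 (a = 5*(-3) = -15)
p(s) = (-15 + s)*(-6 + s) (p(s) = (s - 15)*(s - 6) = (-15 + s)*(-6 + s))
Q(p(0), -234)/(-53698) = (81 - 1*(-234))/(-53698) = (81 + 234)*(-1/53698) = 315*(-1/53698) = -315/53698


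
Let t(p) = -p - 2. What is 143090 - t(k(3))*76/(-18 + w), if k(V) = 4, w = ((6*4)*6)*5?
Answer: 16741606/117 ≈ 1.4309e+5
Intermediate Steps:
w = 720 (w = (24*6)*5 = 144*5 = 720)
t(p) = -2 - p
143090 - t(k(3))*76/(-18 + w) = 143090 - (-2 - 1*4)*76/(-18 + 720) = 143090 - (-2 - 4)*76/702 = 143090 - (-6*76)/702 = 143090 - (-456)/702 = 143090 - 1*(-76/117) = 143090 + 76/117 = 16741606/117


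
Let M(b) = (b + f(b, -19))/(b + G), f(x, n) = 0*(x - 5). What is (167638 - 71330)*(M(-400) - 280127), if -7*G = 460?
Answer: -4397477308788/163 ≈ -2.6978e+10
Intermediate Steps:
G = -460/7 (G = -1/7*460 = -460/7 ≈ -65.714)
f(x, n) = 0 (f(x, n) = 0*(-5 + x) = 0)
M(b) = b/(-460/7 + b) (M(b) = (b + 0)/(b - 460/7) = b/(-460/7 + b))
(167638 - 71330)*(M(-400) - 280127) = (167638 - 71330)*(7*(-400)/(-460 + 7*(-400)) - 280127) = 96308*(7*(-400)/(-460 - 2800) - 280127) = 96308*(7*(-400)/(-3260) - 280127) = 96308*(7*(-400)*(-1/3260) - 280127) = 96308*(140/163 - 280127) = 96308*(-45660561/163) = -4397477308788/163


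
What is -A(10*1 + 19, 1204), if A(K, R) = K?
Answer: -29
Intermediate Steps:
-A(10*1 + 19, 1204) = -(10*1 + 19) = -(10 + 19) = -1*29 = -29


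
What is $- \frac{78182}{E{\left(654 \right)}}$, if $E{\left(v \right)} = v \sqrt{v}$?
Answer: $- \frac{39091 \sqrt{654}}{213858} \approx -4.6746$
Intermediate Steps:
$E{\left(v \right)} = v^{\frac{3}{2}}$
$- \frac{78182}{E{\left(654 \right)}} = - \frac{78182}{654^{\frac{3}{2}}} = - \frac{78182}{654 \sqrt{654}} = - 78182 \frac{\sqrt{654}}{427716} = - \frac{39091 \sqrt{654}}{213858}$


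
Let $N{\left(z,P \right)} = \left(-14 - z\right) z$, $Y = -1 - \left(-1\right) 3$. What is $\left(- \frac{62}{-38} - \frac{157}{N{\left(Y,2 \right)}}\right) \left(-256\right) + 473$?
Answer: $- \frac{22813}{19} \approx -1200.7$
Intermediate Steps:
$Y = 2$ ($Y = -1 - -3 = -1 + 3 = 2$)
$N{\left(z,P \right)} = z \left(-14 - z\right)$
$\left(- \frac{62}{-38} - \frac{157}{N{\left(Y,2 \right)}}\right) \left(-256\right) + 473 = \left(- \frac{62}{-38} - \frac{157}{\left(-1\right) 2 \left(14 + 2\right)}\right) \left(-256\right) + 473 = \left(\left(-62\right) \left(- \frac{1}{38}\right) - \frac{157}{\left(-1\right) 2 \cdot 16}\right) \left(-256\right) + 473 = \left(\frac{31}{19} - \frac{157}{-32}\right) \left(-256\right) + 473 = \left(\frac{31}{19} - - \frac{157}{32}\right) \left(-256\right) + 473 = \left(\frac{31}{19} + \frac{157}{32}\right) \left(-256\right) + 473 = \frac{3975}{608} \left(-256\right) + 473 = - \frac{31800}{19} + 473 = - \frac{22813}{19}$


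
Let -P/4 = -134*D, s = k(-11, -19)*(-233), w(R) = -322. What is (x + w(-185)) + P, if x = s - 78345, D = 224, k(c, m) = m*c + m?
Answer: -2873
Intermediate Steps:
k(c, m) = m + c*m (k(c, m) = c*m + m = m + c*m)
s = -44270 (s = -19*(1 - 11)*(-233) = -19*(-10)*(-233) = 190*(-233) = -44270)
x = -122615 (x = -44270 - 78345 = -122615)
P = 120064 (P = -(-536)*224 = -4*(-30016) = 120064)
(x + w(-185)) + P = (-122615 - 322) + 120064 = -122937 + 120064 = -2873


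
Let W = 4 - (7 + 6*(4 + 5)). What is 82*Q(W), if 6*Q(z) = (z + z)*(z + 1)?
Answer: 87248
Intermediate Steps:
W = -57 (W = 4 - (7 + 6*9) = 4 - (7 + 54) = 4 - 1*61 = 4 - 61 = -57)
Q(z) = z*(1 + z)/3 (Q(z) = ((z + z)*(z + 1))/6 = ((2*z)*(1 + z))/6 = (2*z*(1 + z))/6 = z*(1 + z)/3)
82*Q(W) = 82*((1/3)*(-57)*(1 - 57)) = 82*((1/3)*(-57)*(-56)) = 82*1064 = 87248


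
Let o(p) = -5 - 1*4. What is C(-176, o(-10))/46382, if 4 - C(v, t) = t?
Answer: 13/46382 ≈ 0.00028028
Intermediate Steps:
o(p) = -9 (o(p) = -5 - 4 = -9)
C(v, t) = 4 - t
C(-176, o(-10))/46382 = (4 - 1*(-9))/46382 = (4 + 9)*(1/46382) = 13*(1/46382) = 13/46382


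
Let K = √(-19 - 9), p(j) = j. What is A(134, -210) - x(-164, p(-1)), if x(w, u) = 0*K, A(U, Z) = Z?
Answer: -210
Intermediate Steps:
K = 2*I*√7 (K = √(-28) = 2*I*√7 ≈ 5.2915*I)
x(w, u) = 0 (x(w, u) = 0*(2*I*√7) = 0)
A(134, -210) - x(-164, p(-1)) = -210 - 1*0 = -210 + 0 = -210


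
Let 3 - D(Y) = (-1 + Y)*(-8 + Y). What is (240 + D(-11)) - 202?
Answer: -187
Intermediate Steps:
D(Y) = 3 - (-1 + Y)*(-8 + Y)
(240 + D(-11)) - 202 = (240 + (-5 - 1*(-11)² + 9*(-11))) - 202 = (240 + (-5 - 1*121 - 99)) - 202 = (240 + (-5 - 121 - 99)) - 202 = (240 - 225) - 202 = 15 - 202 = -187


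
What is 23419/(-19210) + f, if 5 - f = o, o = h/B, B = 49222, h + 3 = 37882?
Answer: 711846873/236388655 ≈ 3.0113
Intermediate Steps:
h = 37879 (h = -3 + 37882 = 37879)
o = 37879/49222 ≈ 0.76955
f = 208231/49222 (f = 5 - 1*37879/49222 = 5 - 37879/49222 = 208231/49222 ≈ 4.2304)
23419/(-19210) + f = 23419/(-19210) + 208231/49222 = 23419*(-1/19210) + 208231/49222 = -23419/19210 + 208231/49222 = 711846873/236388655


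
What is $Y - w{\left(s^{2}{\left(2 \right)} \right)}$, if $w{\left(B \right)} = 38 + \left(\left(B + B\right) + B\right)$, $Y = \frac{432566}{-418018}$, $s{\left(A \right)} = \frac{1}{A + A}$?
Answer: $- \frac{131165027}{3344144} \approx -39.222$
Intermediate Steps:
$s{\left(A \right)} = \frac{1}{2 A}$
$Y = - \frac{216283}{209009}$ ($Y = 432566 \left(- \frac{1}{418018}\right) = - \frac{216283}{209009} \approx -1.0348$)
$w{\left(B \right)} = 38 + 3 B$ ($w{\left(B \right)} = 38 + \left(2 B + B\right) = 38 + 3 B$)
$Y - w{\left(s^{2}{\left(2 \right)} \right)} = - \frac{216283}{209009} - \left(38 + 3 \left(\frac{1}{2 \cdot 2}\right)^{2}\right) = - \frac{216283}{209009} - \left(38 + 3 \left(\frac{1}{2} \cdot \frac{1}{2}\right)^{2}\right) = - \frac{216283}{209009} - \left(38 + \frac{3}{16}\right) = - \frac{216283}{209009} - \frac{611}{16} = - \frac{131165027}{3344144}$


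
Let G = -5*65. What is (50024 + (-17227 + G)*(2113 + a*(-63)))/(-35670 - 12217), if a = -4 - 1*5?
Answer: 46989336/47887 ≈ 981.25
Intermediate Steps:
a = -9 (a = -4 - 5 = -9)
G = -325
(50024 + (-17227 + G)*(2113 + a*(-63)))/(-35670 - 12217) = (50024 + (-17227 - 325)*(2113 - 9*(-63)))/(-35670 - 12217) = (50024 - 17552*(2113 + 567))/(-47887) = (50024 - 17552*2680)*(-1/47887) = (50024 - 47039360)*(-1/47887) = -46989336*(-1/47887) = 46989336/47887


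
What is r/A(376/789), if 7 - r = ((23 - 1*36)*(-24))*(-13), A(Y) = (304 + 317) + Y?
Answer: 3205707/490345 ≈ 6.5377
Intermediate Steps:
A(Y) = 621 + Y
r = 4063 (r = 7 - (23 - 1*36)*(-24)*(-13) = 7 - (23 - 36)*(-24)*(-13) = 7 - (-13*(-24))*(-13) = 7 - 312*(-13) = 7 - 1*(-4056) = 7 + 4056 = 4063)
r/A(376/789) = 4063/(621 + 376/789) = 4063/(490345/789) = 4063*(789/490345) = 3205707/490345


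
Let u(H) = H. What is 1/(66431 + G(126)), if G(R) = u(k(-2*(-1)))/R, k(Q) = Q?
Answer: 63/4185154 ≈ 1.5053e-5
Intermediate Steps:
G(R) = 2/R (G(R) = (-2*(-1))/R = 2/R)
1/(66431 + G(126)) = 1/(66431 + 2/126) = 1/(66431 + 2*(1/126)) = 1/(66431 + 1/63) = 1/(4185154/63) = 63/4185154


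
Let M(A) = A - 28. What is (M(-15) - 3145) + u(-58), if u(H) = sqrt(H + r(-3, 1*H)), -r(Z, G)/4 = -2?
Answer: -3188 + 5*I*sqrt(2) ≈ -3188.0 + 7.0711*I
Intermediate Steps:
r(Z, G) = 8 (r(Z, G) = -4*(-2) = 8)
u(H) = sqrt(8 + H) (u(H) = sqrt(H + 8) = sqrt(8 + H))
M(A) = -28 + A
(M(-15) - 3145) + u(-58) = ((-28 - 15) - 3145) + sqrt(8 - 58) = (-43 - 3145) + sqrt(-50) = -3188 + 5*I*sqrt(2)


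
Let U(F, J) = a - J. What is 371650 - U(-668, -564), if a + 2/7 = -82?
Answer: 2598178/7 ≈ 3.7117e+5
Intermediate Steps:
a = -576/7 (a = -2/7 - 82 = -576/7 ≈ -82.286)
U(F, J) = -576/7 - J
371650 - U(-668, -564) = 371650 - (-576/7 - 1*(-564)) = 371650 - (-576/7 + 564) = 371650 - 1*3372/7 = 371650 - 3372/7 = 2598178/7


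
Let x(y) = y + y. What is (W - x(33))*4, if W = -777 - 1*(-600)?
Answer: -972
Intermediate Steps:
x(y) = 2*y
W = -177 (W = -777 + 600 = -177)
(W - x(33))*4 = (-177 - 2*33)*4 = (-177 - 1*66)*4 = (-177 - 66)*4 = -243*4 = -972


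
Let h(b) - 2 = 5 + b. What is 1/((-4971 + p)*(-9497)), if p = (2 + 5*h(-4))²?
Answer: 1/44464954 ≈ 2.2490e-8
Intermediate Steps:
h(b) = 7 + b (h(b) = 2 + (5 + b) = 7 + b)
p = 289 (p = (2 + 5*(7 - 4))² = (2 + 5*3)² = (2 + 15)² = 17² = 289)
1/((-4971 + p)*(-9497)) = 1/((-4971 + 289)*(-9497)) = -1/9497/(-4682) = -1/4682*(-1/9497) = 1/44464954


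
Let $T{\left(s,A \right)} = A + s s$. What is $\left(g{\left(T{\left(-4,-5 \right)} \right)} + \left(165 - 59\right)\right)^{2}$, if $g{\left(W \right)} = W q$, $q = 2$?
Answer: $16384$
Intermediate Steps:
$T{\left(s,A \right)} = A + s^{2}$
$g{\left(W \right)} = 2 W$ ($g{\left(W \right)} = W 2 = 2 W$)
$\left(g{\left(T{\left(-4,-5 \right)} \right)} + \left(165 - 59\right)\right)^{2} = \left(2 \left(-5 + \left(-4\right)^{2}\right) + \left(165 - 59\right)\right)^{2} = \left(2 \left(-5 + 16\right) + \left(165 - 59\right)\right)^{2} = \left(2 \cdot 11 + 106\right)^{2} = \left(22 + 106\right)^{2} = 128^{2} = 16384$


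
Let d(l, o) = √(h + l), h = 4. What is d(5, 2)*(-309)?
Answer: -927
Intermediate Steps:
d(l, o) = √(4 + l)
d(5, 2)*(-309) = √(4 + 5)*(-309) = √9*(-309) = 3*(-309) = -927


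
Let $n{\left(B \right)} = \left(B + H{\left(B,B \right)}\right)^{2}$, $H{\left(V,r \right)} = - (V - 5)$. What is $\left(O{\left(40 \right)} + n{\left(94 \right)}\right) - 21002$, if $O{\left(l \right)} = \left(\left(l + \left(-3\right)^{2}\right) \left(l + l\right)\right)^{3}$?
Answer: $60236267023$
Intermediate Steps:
$H{\left(V,r \right)} = 5 - V$ ($H{\left(V,r \right)} = - (-5 + V) = 5 - V$)
$n{\left(B \right)} = 25$ ($n{\left(B \right)} = \left(B - \left(-5 + B\right)\right)^{2} = 5^{2} = 25$)
$O{\left(l \right)} = 8 l^{3} \left(9 + l\right)^{3}$ ($O{\left(l \right)} = \left(\left(l + 9\right) 2 l\right)^{3} = \left(\left(9 + l\right) 2 l\right)^{3} = \left(2 l \left(9 + l\right)\right)^{3} = 8 l^{3} \left(9 + l\right)^{3}$)
$\left(O{\left(40 \right)} + n{\left(94 \right)}\right) - 21002 = \left(8 \cdot 40^{3} \left(9 + 40\right)^{3} + 25\right) - 21002 = \left(8 \cdot 64000 \cdot 49^{3} + 25\right) - 21002 = \left(8 \cdot 64000 \cdot 117649 + 25\right) - 21002 = \left(60236288000 + 25\right) - 21002 = 60236288025 - 21002 = 60236267023$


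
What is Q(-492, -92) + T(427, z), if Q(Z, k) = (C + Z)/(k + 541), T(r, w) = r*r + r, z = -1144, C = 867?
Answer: 82057819/449 ≈ 1.8276e+5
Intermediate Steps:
T(r, w) = r + r**2 (T(r, w) = r**2 + r = r + r**2)
Q(Z, k) = (867 + Z)/(541 + k) (Q(Z, k) = (867 + Z)/(k + 541) = (867 + Z)/(541 + k))
Q(-492, -92) + T(427, z) = (867 - 492)/(541 - 92) + 427*(1 + 427) = 375/449 + 427*428 = (1/449)*375 + 182756 = 375/449 + 182756 = 82057819/449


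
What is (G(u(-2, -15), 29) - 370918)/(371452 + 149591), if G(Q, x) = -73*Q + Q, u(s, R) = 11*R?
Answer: -359038/521043 ≈ -0.68908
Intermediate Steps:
G(Q, x) = -72*Q
(G(u(-2, -15), 29) - 370918)/(371452 + 149591) = (-792*(-15) - 370918)/(371452 + 149591) = (-72*(-165) - 370918)/521043 = (11880 - 370918)*(1/521043) = -359038*1/521043 = -359038/521043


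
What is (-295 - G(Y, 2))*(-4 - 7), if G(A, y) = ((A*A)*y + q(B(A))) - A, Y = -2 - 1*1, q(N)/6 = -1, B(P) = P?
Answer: 3410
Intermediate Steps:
q(N) = -6 (q(N) = 6*(-1) = -6)
Y = -3 (Y = -2 - 1 = -3)
G(A, y) = -6 - A + y*A² (G(A, y) = ((A*A)*y - 6) - A = (A²*y - 6) - A = (y*A² - 6) - A = (-6 + y*A²) - A = -6 - A + y*A²)
(-295 - G(Y, 2))*(-4 - 7) = (-295 - (-6 - 1*(-3) + 2*(-3)²))*(-4 - 7) = (-295 - (-6 + 3 + 2*9))*(-11) = (-295 - (-6 + 3 + 18))*(-11) = (-295 - 1*15)*(-11) = (-295 - 15)*(-11) = -310*(-11) = 3410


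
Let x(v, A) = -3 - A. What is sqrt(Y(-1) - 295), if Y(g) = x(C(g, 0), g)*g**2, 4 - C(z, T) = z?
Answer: 3*I*sqrt(33) ≈ 17.234*I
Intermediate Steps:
C(z, T) = 4 - z
Y(g) = g**2*(-3 - g) (Y(g) = (-3 - g)*g**2 = g**2*(-3 - g))
sqrt(Y(-1) - 295) = sqrt((-1)**2*(-3 - 1*(-1)) - 295) = sqrt(1*(-3 + 1) - 295) = sqrt(1*(-2) - 295) = sqrt(-2 - 295) = sqrt(-297) = 3*I*sqrt(33)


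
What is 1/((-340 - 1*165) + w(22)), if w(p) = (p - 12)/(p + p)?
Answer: -22/11105 ≈ -0.0019811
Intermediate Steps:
w(p) = (-12 + p)/(2*p) (w(p) = (-12 + p)/((2*p)) = (-12 + p)*(1/(2*p)) = (-12 + p)/(2*p))
1/((-340 - 1*165) + w(22)) = 1/((-340 - 1*165) + (½)*(-12 + 22)/22) = 1/((-340 - 165) + (½)*(1/22)*10) = 1/(-505 + 5/22) = 1/(-11105/22) = -22/11105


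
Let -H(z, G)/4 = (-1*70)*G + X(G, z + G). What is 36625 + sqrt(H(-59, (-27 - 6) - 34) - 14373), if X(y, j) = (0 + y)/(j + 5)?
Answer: 36625 + I*sqrt(4009361)/11 ≈ 36625.0 + 182.03*I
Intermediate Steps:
X(y, j) = y/(5 + j)
H(z, G) = 280*G - 4*G/(5 + G + z) (H(z, G) = -4*((-1*70)*G + G/(5 + (z + G))) = -4*(-70*G + G/(5 + (G + z))) = -4*(-70*G + G/(5 + G + z)) = 280*G - 4*G/(5 + G + z))
36625 + sqrt(H(-59, (-27 - 6) - 34) - 14373) = 36625 + sqrt(4*((-27 - 6) - 34)*(349 + 70*((-27 - 6) - 34) + 70*(-59))/(5 + ((-27 - 6) - 34) - 59) - 14373) = 36625 + sqrt(4*(-33 - 34)*(349 + 70*(-33 - 34) - 4130)/(5 + (-33 - 34) - 59) - 14373) = 36625 + sqrt(4*(-67)*(349 + 70*(-67) - 4130)/(5 - 67 - 59) - 14373) = 36625 + sqrt(4*(-67)*(349 - 4690 - 4130)/(-121) - 14373) = 36625 + sqrt(4*(-67)*(-1/121)*(-8471) - 14373) = 36625 + sqrt(-2270228/121 - 14373) = 36625 + sqrt(-4009361/121) = 36625 + I*sqrt(4009361)/11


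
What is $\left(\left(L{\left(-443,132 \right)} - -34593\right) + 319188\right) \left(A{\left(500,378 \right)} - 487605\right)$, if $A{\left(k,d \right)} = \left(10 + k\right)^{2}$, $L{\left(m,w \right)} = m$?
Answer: $-80386161690$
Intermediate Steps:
$\left(\left(L{\left(-443,132 \right)} - -34593\right) + 319188\right) \left(A{\left(500,378 \right)} - 487605\right) = \left(\left(-443 - -34593\right) + 319188\right) \left(\left(10 + 500\right)^{2} - 487605\right) = \left(\left(-443 + 34593\right) + 319188\right) \left(510^{2} - 487605\right) = \left(34150 + 319188\right) \left(260100 - 487605\right) = 353338 \left(-227505\right) = -80386161690$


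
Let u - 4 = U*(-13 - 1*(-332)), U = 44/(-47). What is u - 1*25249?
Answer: -1200551/47 ≈ -25544.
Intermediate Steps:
U = -44/47 (U = 44*(-1/47) = -44/47 ≈ -0.93617)
u = -13848/47 (u = 4 - 44*(-13 - 1*(-332))/47 = 4 - 44*(-13 + 332)/47 = 4 - 44/47*319 = 4 - 14036/47 = -13848/47 ≈ -294.64)
u - 1*25249 = -13848/47 - 1*25249 = -13848/47 - 25249 = -1200551/47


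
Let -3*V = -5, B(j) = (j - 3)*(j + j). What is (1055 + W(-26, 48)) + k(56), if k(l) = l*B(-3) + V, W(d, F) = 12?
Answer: 9254/3 ≈ 3084.7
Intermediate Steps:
B(j) = 2*j*(-3 + j) (B(j) = (-3 + j)*(2*j) = 2*j*(-3 + j))
V = 5/3 (V = -⅓*(-5) = 5/3 ≈ 1.6667)
k(l) = 5/3 + 36*l (k(l) = l*(2*(-3)*(-3 - 3)) + 5/3 = l*(2*(-3)*(-6)) + 5/3 = l*36 + 5/3 = 36*l + 5/3 = 5/3 + 36*l)
(1055 + W(-26, 48)) + k(56) = (1055 + 12) + (5/3 + 36*56) = 1067 + (5/3 + 2016) = 1067 + 6053/3 = 9254/3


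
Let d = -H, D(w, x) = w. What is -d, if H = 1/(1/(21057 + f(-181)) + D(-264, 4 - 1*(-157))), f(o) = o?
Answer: -20876/5511263 ≈ -0.0037879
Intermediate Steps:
H = -20876/5511263 (H = 1/(1/(21057 - 181) - 264) = 1/(1/20876 - 264) = 1/(-5511263/20876) = -20876/5511263 ≈ -0.0037879)
d = 20876/5511263 (d = -1*(-20876/5511263) = 20876/5511263 ≈ 0.0037879)
-d = -1*20876/5511263 = -20876/5511263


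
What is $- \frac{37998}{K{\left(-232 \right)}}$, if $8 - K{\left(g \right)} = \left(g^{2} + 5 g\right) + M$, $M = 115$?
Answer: $\frac{37998}{52771} \approx 0.72005$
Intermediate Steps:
$K{\left(g \right)} = -107 - g^{2} - 5 g$ ($K{\left(g \right)} = 8 - \left(\left(g^{2} + 5 g\right) + 115\right) = 8 - \left(115 + g^{2} + 5 g\right) = -107 - g^{2} - 5 g$)
$- \frac{37998}{K{\left(-232 \right)}} = - \frac{37998}{-107 - \left(-232\right)^{2} - -1160} = - \frac{37998}{-107 - 53824 + 1160} = - \frac{37998}{-52771} = \left(-37998\right) \left(- \frac{1}{52771}\right) = \frac{37998}{52771}$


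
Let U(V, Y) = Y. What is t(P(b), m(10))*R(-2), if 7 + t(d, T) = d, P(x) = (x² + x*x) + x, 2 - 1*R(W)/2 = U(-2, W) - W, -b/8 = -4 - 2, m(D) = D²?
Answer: 18596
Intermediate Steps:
b = 48 (b = -8*(-4 - 2) = -8*(-6) = 48)
R(W) = 4 (R(W) = 4 - 2*(W - W) = 4 - 2*0 = 4 + 0 = 4)
P(x) = x + 2*x² (P(x) = (x² + x²) + x = 2*x² + x = x + 2*x²)
t(d, T) = -7 + d
t(P(b), m(10))*R(-2) = (-7 + 48*(1 + 2*48))*4 = (-7 + 48*(1 + 96))*4 = (-7 + 48*97)*4 = (-7 + 4656)*4 = 4649*4 = 18596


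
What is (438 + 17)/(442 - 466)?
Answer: -455/24 ≈ -18.958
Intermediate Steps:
(438 + 17)/(442 - 466) = 455/(-24) = 455*(-1/24) = -455/24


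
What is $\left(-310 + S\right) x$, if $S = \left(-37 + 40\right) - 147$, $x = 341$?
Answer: $-154814$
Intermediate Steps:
$S = -144$ ($S = 3 - 147 = -144$)
$\left(-310 + S\right) x = \left(-310 - 144\right) 341 = \left(-454\right) 341 = -154814$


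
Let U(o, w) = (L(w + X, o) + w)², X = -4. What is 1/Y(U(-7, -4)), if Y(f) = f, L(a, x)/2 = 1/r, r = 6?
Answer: 9/121 ≈ 0.074380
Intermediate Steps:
L(a, x) = ⅓ (L(a, x) = 2/6 = 2*(⅙) = ⅓)
U(o, w) = (⅓ + w)²
1/Y(U(-7, -4)) = 1/((1 + 3*(-4))²/9) = 1/((1 - 12)²/9) = 1/((⅑)*(-11)²) = 1/((⅑)*121) = 1/(121/9) = 9/121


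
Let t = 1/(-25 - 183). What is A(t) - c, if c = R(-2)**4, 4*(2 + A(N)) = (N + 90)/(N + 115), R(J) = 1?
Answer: -268309/95676 ≈ -2.8044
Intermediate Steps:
t = -1/208 (t = 1/(-208) = -1/208 ≈ -0.0048077)
A(N) = -2 + (90 + N)/(4*(115 + N)) (A(N) = -2 + ((N + 90)/(N + 115))/4 = -2 + ((90 + N)/(115 + N))/4 = -2 + (90 + N)/(4*(115 + N)))
c = 1 (c = 1**4 = 1)
A(t) - c = (-830 - 7*(-1/208))/(4*(115 - 1/208)) - 1*1 = (-830 + 7/208)/(4*(23919/208)) - 1 = (1/4)*(208/23919)*(-172633/208) - 1 = -172633/95676 - 1 = -268309/95676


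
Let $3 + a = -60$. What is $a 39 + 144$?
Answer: $-2313$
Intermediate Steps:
$a = -63$ ($a = -3 - 60 = -63$)
$a 39 + 144 = \left(-63\right) 39 + 144 = -2457 + 144 = -2313$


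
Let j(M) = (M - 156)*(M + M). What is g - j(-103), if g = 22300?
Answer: -31054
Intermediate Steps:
j(M) = 2*M*(-156 + M) (j(M) = (-156 + M)*(2*M) = 2*M*(-156 + M))
g - j(-103) = 22300 - 2*(-103)*(-156 - 103) = 22300 - 2*(-103)*(-259) = 22300 - 1*53354 = 22300 - 53354 = -31054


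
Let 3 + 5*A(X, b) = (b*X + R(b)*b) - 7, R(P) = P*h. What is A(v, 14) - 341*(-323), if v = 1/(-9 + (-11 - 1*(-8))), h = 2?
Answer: 661315/6 ≈ 1.1022e+5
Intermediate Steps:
v = -1/12 (v = 1/(-9 + (-11 + 8)) = 1/(-9 - 3) = 1/(-12) = -1/12 ≈ -0.083333)
R(P) = 2*P (R(P) = P*2 = 2*P)
A(X, b) = -2 + 2*b**2/5 + X*b/5 (A(X, b) = -3/5 + ((b*X + (2*b)*b) - 7)/5 = -3/5 + ((X*b + 2*b**2) - 7)/5 = -3/5 + ((2*b**2 + X*b) - 7)/5 = -3/5 + (-7 + 2*b**2 + X*b)/5 = -3/5 + (-7/5 + 2*b**2/5 + X*b/5) = -2 + 2*b**2/5 + X*b/5)
A(v, 14) - 341*(-323) = (-2 + (2/5)*14**2 + (1/5)*(-1/12)*14) - 341*(-323) = (-2 + (2/5)*196 - 7/30) + 110143 = (-2 + 392/5 - 7/30) + 110143 = 457/6 + 110143 = 661315/6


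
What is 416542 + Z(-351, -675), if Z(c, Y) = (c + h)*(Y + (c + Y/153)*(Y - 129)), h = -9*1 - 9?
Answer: -1781200903/17 ≈ -1.0478e+8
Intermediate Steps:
h = -18 (h = -9 - 9 = -18)
Z(c, Y) = (-18 + c)*(Y + (-129 + Y)*(c + Y/153)) (Z(c, Y) = (c - 18)*(Y + (c + Y/153)*(Y - 129)) = (-18 + c)*(Y + (c + Y*(1/153))*(-129 + Y)) = (-18 + c)*(Y + (c + Y/153)*(-129 + Y)) = (-18 + c)*(Y + (-129 + Y)*(c + Y/153)))
416542 + Z(-351, -675) = 416542 + (-129*(-351)² + 2322*(-351) - 48/17*(-675) - 2/17*(-675)² - 675*(-351)² - 910/51*(-675)*(-351) + (1/153)*(-351)*(-675)²) = 416542 + (-129*123201 - 815022 + 32400/17 - 2/17*455625 - 675*123201 - 71867250/17 + (1/153)*(-351)*455625) = 416542 + (-15892929 - 815022 + 32400/17 - 911250/17 - 83160675 - 71867250/17 - 17769375/17) = 416542 - 1788282117/17 = -1781200903/17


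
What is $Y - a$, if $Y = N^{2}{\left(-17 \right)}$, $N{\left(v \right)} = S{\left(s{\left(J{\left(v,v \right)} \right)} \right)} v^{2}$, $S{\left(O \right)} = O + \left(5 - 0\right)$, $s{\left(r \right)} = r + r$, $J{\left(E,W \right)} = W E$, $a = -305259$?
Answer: $28388174428$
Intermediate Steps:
$J{\left(E,W \right)} = E W$
$s{\left(r \right)} = 2 r$
$S{\left(O \right)} = 5 + O$ ($S{\left(O \right)} = O + \left(5 + 0\right) = O + 5 = 5 + O$)
$N{\left(v \right)} = v^{2} \left(5 + 2 v^{2}\right)$ ($N{\left(v \right)} = \left(5 + 2 v v\right) v^{2} = \left(5 + 2 v^{2}\right) v^{2} = v^{2} \left(5 + 2 v^{2}\right)$)
$Y = 28387869169$ ($Y = \left(\left(-17\right)^{2} \left(5 + 2 \left(-17\right)^{2}\right)\right)^{2} = \left(289 \left(5 + 2 \cdot 289\right)\right)^{2} = \left(289 \left(5 + 578\right)\right)^{2} = \left(289 \cdot 583\right)^{2} = 168487^{2} = 28387869169$)
$Y - a = 28387869169 - -305259 = 28387869169 + 305259 = 28388174428$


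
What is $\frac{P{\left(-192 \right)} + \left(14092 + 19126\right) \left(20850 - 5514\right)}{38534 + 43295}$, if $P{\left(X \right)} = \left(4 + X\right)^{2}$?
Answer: $\frac{509466592}{81829} \approx 6226.0$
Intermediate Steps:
$\frac{P{\left(-192 \right)} + \left(14092 + 19126\right) \left(20850 - 5514\right)}{38534 + 43295} = \frac{\left(4 - 192\right)^{2} + \left(14092 + 19126\right) \left(20850 - 5514\right)}{38534 + 43295} = \frac{\left(-188\right)^{2} + 33218 \cdot 15336}{81829} = \left(35344 + 509431248\right) \frac{1}{81829} = 509466592 \cdot \frac{1}{81829} = \frac{509466592}{81829}$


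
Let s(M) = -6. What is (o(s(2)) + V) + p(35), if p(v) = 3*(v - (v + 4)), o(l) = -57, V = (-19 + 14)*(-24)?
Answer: 51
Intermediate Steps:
V = 120 (V = -5*(-24) = 120)
p(v) = -12 (p(v) = 3*(v - (4 + v)) = 3*(v + (-4 - v)) = 3*(-4) = -12)
(o(s(2)) + V) + p(35) = (-57 + 120) - 12 = 63 - 12 = 51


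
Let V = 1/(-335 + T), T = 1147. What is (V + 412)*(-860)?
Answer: -71927175/203 ≈ -3.5432e+5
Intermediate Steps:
V = 1/812 (V = 1/(-335 + 1147) = 1/812 ≈ 0.0012315)
(V + 412)*(-860) = (1/812 + 412)*(-860) = (334545/812)*(-860) = -71927175/203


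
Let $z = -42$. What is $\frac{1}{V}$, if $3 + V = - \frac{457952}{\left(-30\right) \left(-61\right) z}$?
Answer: $\frac{19215}{56843} \approx 0.33804$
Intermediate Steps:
$V = \frac{56843}{19215}$ ($V = -3 - \frac{457952}{\left(-30\right) \left(-61\right) \left(-42\right)} = -3 - \frac{457952}{1830 \left(-42\right)} = -3 - \frac{457952}{-76860} = -3 - - \frac{114488}{19215} = -3 + \frac{114488}{19215} = \frac{56843}{19215} \approx 2.9583$)
$\frac{1}{V} = \frac{1}{\frac{56843}{19215}} = \frac{19215}{56843}$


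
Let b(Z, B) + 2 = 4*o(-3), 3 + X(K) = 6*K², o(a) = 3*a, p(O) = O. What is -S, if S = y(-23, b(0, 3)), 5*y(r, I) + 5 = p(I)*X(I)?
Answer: 329123/5 ≈ 65825.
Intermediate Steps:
X(K) = -3 + 6*K²
b(Z, B) = -38 (b(Z, B) = -2 + 4*(3*(-3)) = -2 + 4*(-9) = -2 - 36 = -38)
y(r, I) = -1 + I*(-3 + 6*I²)/5 (y(r, I) = -1 + (I*(-3 + 6*I²))/5 = -1 + I*(-3 + 6*I²)/5)
S = -329123/5 (S = -1 - ⅗*(-38) + (6/5)*(-38)³ = -1 + 114/5 + (6/5)*(-54872) = -1 + 114/5 - 329232/5 = -329123/5 ≈ -65825.)
-S = -1*(-329123/5) = 329123/5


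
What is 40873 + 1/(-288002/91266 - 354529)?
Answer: 12476572597517/305252186 ≈ 40873.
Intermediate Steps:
40873 + 1/(-288002/91266 - 354529) = 40873 + 1/(-288002*1/91266 - 354529) = 40873 + 1/(-2717/861 - 354529) = 40873 + 1/(-305252186/861) = 40873 - 861/305252186 = 12476572597517/305252186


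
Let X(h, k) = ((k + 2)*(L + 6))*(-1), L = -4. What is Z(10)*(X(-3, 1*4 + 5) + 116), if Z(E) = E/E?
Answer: 94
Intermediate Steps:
Z(E) = 1
X(h, k) = -4 - 2*k (X(h, k) = ((k + 2)*(-4 + 6))*(-1) = ((2 + k)*2)*(-1) = (4 + 2*k)*(-1) = -4 - 2*k)
Z(10)*(X(-3, 1*4 + 5) + 116) = 1*((-4 - 2*(1*4 + 5)) + 116) = 1*((-4 - 2*(4 + 5)) + 116) = 1*((-4 - 2*9) + 116) = 1*((-4 - 18) + 116) = 1*(-22 + 116) = 1*94 = 94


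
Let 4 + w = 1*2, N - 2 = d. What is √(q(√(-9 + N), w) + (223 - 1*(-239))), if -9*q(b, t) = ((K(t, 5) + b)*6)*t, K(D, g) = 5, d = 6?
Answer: √(4218 + 12*I)/3 ≈ 21.649 + 0.030795*I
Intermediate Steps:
N = 8 (N = 2 + 6 = 8)
w = -2 (w = -4 + 1*2 = -4 + 2 = -2)
q(b, t) = -t*(30 + 6*b)/9 (q(b, t) = -(5 + b)*6*t/9 = -(30 + 6*b)*t/9 = -t*(30 + 6*b)/9)
√(q(√(-9 + N), w) + (223 - 1*(-239))) = √(-⅔*(-2)*(5 + √(-9 + 8)) + (223 - 1*(-239))) = √(-⅔*(-2)*(5 + √(-1)) + (223 + 239)) = √(-⅔*(-2)*(5 + I) + 462) = √((20/3 + 4*I/3) + 462) = √(1406/3 + 4*I/3)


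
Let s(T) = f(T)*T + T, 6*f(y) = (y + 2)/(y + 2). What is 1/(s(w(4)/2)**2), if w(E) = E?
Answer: 9/49 ≈ 0.18367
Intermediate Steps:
f(y) = 1/6 (f(y) = ((y + 2)/(y + 2))/6 = ((2 + y)/(2 + y))/6 = (1/6)*1 = 1/6)
s(T) = 7*T/6 (s(T) = T/6 + T = 7*T/6)
1/(s(w(4)/2)**2) = 1/((7*(4/2)/6)**2) = 1/((7*(4*(1/2))/6)**2) = 1/(((7/6)*2)**2) = 1/((7/3)**2) = 1/(49/9) = 9/49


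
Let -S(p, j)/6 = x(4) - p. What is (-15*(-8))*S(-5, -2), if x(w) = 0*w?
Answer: -3600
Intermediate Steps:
x(w) = 0
S(p, j) = 6*p (S(p, j) = -6*(0 - p) = -(-6)*p = 6*p)
(-15*(-8))*S(-5, -2) = (-15*(-8))*(6*(-5)) = 120*(-30) = -3600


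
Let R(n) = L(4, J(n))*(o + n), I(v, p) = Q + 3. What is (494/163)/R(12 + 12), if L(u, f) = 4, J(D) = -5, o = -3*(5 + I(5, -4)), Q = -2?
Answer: 247/1956 ≈ 0.12628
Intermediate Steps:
I(v, p) = 1 (I(v, p) = -2 + 3 = 1)
o = -18 (o = -3*(5 + 1) = -3*6 = -18)
R(n) = -72 + 4*n (R(n) = 4*(-18 + n) = -72 + 4*n)
(494/163)/R(12 + 12) = (494/163)/(-72 + 4*(12 + 12)) = (494*(1/163))/(-72 + 4*24) = 494/(163*(-72 + 96)) = (494/163)/24 = (494/163)*(1/24) = 247/1956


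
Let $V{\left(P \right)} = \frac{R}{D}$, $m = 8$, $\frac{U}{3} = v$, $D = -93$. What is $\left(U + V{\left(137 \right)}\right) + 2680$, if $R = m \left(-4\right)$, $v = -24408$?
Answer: $- \frac{6560560}{93} \approx -70544.0$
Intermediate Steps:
$U = -73224$ ($U = 3 \left(-24408\right) = -73224$)
$R = -32$ ($R = 8 \left(-4\right) = -32$)
$V{\left(P \right)} = \frac{32}{93}$ ($V{\left(P \right)} = - \frac{32}{-93} = \left(-32\right) \left(- \frac{1}{93}\right) = \frac{32}{93}$)
$\left(U + V{\left(137 \right)}\right) + 2680 = \left(-73224 + \frac{32}{93}\right) + 2680 = - \frac{6809800}{93} + 2680 = - \frac{6560560}{93}$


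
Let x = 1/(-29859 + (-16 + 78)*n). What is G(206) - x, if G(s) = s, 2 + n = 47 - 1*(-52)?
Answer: 4912071/23845 ≈ 206.00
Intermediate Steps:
n = 97 (n = -2 + (47 - 1*(-52)) = -2 + (47 + 52) = -2 + 99 = 97)
x = -1/23845 (x = 1/(-29859 + (-16 + 78)*97) = 1/(-29859 + 62*97) = 1/(-29859 + 6014) = 1/(-23845) = -1/23845 ≈ -4.1938e-5)
G(206) - x = 206 - 1*(-1/23845) = 206 + 1/23845 = 4912071/23845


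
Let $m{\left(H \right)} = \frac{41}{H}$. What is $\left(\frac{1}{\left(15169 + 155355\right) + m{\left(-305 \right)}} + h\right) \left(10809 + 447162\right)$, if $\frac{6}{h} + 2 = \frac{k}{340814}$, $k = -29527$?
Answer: $- \frac{16235644111238935177}{12329004794915} \approx -1.3169 \cdot 10^{6}$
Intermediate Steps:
$h = - \frac{2044884}{711155}$ ($h = \frac{6}{-2 - \frac{29527}{340814}} = \frac{6}{- \frac{711155}{340814}} = 6 \left(- \frac{340814}{711155}\right) = - \frac{2044884}{711155} \approx -2.8754$)
$\left(\frac{1}{\left(15169 + 155355\right) + m{\left(-305 \right)}} + h\right) \left(10809 + 447162\right) = \left(\frac{1}{\left(15169 + 155355\right) + \frac{41}{-305}} - \frac{2044884}{711155}\right) \left(10809 + 447162\right) = \left(\frac{1}{170524 + 41 \left(- \frac{1}{305}\right)} - \frac{2044884}{711155}\right) 457971 = \left(\frac{1}{170524 - \frac{41}{305}} - \frac{2044884}{711155}\right) 457971 = \left(\frac{1}{\frac{52009779}{305}} - \frac{2044884}{711155}\right) 457971 = \left(\frac{305}{52009779} - \frac{2044884}{711155}\right) 457971 = \left(- \frac{106353748018361}{36987014384745}\right) 457971 = - \frac{16235644111238935177}{12329004794915}$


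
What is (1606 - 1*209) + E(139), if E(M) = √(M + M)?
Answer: 1397 + √278 ≈ 1413.7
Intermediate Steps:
E(M) = √2*√M (E(M) = √(2*M) = √2*√M)
(1606 - 1*209) + E(139) = (1606 - 1*209) + √2*√139 = (1606 - 209) + √278 = 1397 + √278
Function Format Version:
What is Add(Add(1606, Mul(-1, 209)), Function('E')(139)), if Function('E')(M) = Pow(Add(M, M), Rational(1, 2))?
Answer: Add(1397, Pow(278, Rational(1, 2))) ≈ 1413.7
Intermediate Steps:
Function('E')(M) = Mul(Pow(2, Rational(1, 2)), Pow(M, Rational(1, 2))) (Function('E')(M) = Pow(Mul(2, M), Rational(1, 2)) = Mul(Pow(2, Rational(1, 2)), Pow(M, Rational(1, 2))))
Add(Add(1606, Mul(-1, 209)), Function('E')(139)) = Add(Add(1606, Mul(-1, 209)), Mul(Pow(2, Rational(1, 2)), Pow(139, Rational(1, 2)))) = Add(Add(1606, -209), Pow(278, Rational(1, 2))) = Add(1397, Pow(278, Rational(1, 2)))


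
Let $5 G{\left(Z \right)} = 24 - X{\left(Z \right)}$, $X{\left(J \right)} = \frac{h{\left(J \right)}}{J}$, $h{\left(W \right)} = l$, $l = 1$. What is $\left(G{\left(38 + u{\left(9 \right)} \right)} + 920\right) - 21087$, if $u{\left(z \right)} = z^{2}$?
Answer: $- \frac{2399302}{119} \approx -20162.0$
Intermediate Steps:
$h{\left(W \right)} = 1$
$X{\left(J \right)} = \frac{1}{J}$ ($X{\left(J \right)} = 1 \frac{1}{J} = \frac{1}{J}$)
$G{\left(Z \right)} = \frac{24}{5} - \frac{1}{5 Z}$ ($G{\left(Z \right)} = \frac{24 - \frac{1}{Z}}{5} = \frac{24}{5} - \frac{1}{5 Z}$)
$\left(G{\left(38 + u{\left(9 \right)} \right)} + 920\right) - 21087 = \left(\frac{-1 + 24 \left(38 + 9^{2}\right)}{5 \left(38 + 9^{2}\right)} + 920\right) - 21087 = \left(\frac{-1 + 24 \left(38 + 81\right)}{5 \left(38 + 81\right)} + 920\right) - 21087 = \left(\frac{-1 + 24 \cdot 119}{5 \cdot 119} + 920\right) - 21087 = \left(\frac{1}{5} \cdot \frac{1}{119} \left(-1 + 2856\right) + 920\right) - 21087 = \left(\frac{1}{5} \cdot \frac{1}{119} \cdot 2855 + 920\right) - 21087 = \left(\frac{571}{119} + 920\right) - 21087 = \frac{110051}{119} - 21087 = - \frac{2399302}{119}$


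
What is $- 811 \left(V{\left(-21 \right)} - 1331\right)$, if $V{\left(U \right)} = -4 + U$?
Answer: $1099716$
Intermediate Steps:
$- 811 \left(V{\left(-21 \right)} - 1331\right) = - 811 \left(\left(-4 - 21\right) - 1331\right) = - 811 \left(-25 - 1331\right) = \left(-811\right) \left(-1356\right) = 1099716$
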